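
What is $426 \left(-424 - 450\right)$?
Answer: $-372324$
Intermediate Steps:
$426 \left(-424 - 450\right) = 426 \left(-874\right) = -372324$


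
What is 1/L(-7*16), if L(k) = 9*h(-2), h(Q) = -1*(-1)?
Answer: ⅑ ≈ 0.11111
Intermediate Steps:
h(Q) = 1
L(k) = 9 (L(k) = 9*1 = 9)
1/L(-7*16) = 1/9 = ⅑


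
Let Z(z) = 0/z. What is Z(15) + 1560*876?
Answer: 1366560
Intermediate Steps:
Z(z) = 0
Z(15) + 1560*876 = 0 + 1560*876 = 0 + 1366560 = 1366560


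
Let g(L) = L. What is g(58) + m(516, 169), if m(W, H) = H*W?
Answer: 87262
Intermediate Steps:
g(58) + m(516, 169) = 58 + 169*516 = 58 + 87204 = 87262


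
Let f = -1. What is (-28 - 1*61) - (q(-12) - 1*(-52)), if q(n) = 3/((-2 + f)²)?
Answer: -424/3 ≈ -141.33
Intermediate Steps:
q(n) = ⅓ (q(n) = 3/((-2 - 1)²) = 3/((-3)²) = 3/9 = 3*(⅑) = ⅓)
(-28 - 1*61) - (q(-12) - 1*(-52)) = (-28 - 1*61) - (⅓ - 1*(-52)) = (-28 - 61) - (⅓ + 52) = -89 - 1*157/3 = -89 - 157/3 = -424/3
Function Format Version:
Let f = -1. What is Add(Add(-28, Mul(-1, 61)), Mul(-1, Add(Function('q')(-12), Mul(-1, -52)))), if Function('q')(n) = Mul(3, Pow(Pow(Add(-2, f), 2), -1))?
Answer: Rational(-424, 3) ≈ -141.33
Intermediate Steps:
Function('q')(n) = Rational(1, 3) (Function('q')(n) = Mul(3, Pow(Pow(Add(-2, -1), 2), -1)) = Mul(3, Pow(Pow(-3, 2), -1)) = Mul(3, Pow(9, -1)) = Mul(3, Rational(1, 9)) = Rational(1, 3))
Add(Add(-28, Mul(-1, 61)), Mul(-1, Add(Function('q')(-12), Mul(-1, -52)))) = Add(Add(-28, Mul(-1, 61)), Mul(-1, Add(Rational(1, 3), Mul(-1, -52)))) = Add(Add(-28, -61), Mul(-1, Add(Rational(1, 3), 52))) = Add(-89, Mul(-1, Rational(157, 3))) = Add(-89, Rational(-157, 3)) = Rational(-424, 3)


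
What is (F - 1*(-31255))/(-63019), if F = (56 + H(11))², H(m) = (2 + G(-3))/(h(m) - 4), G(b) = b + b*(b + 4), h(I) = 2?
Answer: -34619/63019 ≈ -0.54934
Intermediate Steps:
G(b) = b + b*(4 + b)
H(m) = 2 (H(m) = (2 - 3*(5 - 3))/(2 - 4) = (2 - 3*2)/(-2) = (2 - 6)*(-½) = -4*(-½) = 2)
F = 3364 (F = (56 + 2)² = 58² = 3364)
(F - 1*(-31255))/(-63019) = (3364 - 1*(-31255))/(-63019) = (3364 + 31255)*(-1/63019) = 34619*(-1/63019) = -34619/63019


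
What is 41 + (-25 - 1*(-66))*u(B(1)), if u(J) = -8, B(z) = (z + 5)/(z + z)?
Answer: -287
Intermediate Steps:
B(z) = (5 + z)/(2*z) (B(z) = (5 + z)/((2*z)) = (5 + z)*(1/(2*z)) = (5 + z)/(2*z))
41 + (-25 - 1*(-66))*u(B(1)) = 41 + (-25 - 1*(-66))*(-8) = 41 + (-25 + 66)*(-8) = 41 + 41*(-8) = 41 - 328 = -287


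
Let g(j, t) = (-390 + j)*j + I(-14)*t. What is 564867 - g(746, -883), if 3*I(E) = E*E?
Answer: 1070941/3 ≈ 3.5698e+5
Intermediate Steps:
I(E) = E**2/3 (I(E) = (E*E)/3 = E**2/3)
g(j, t) = 196*t/3 + j*(-390 + j) (g(j, t) = (-390 + j)*j + ((1/3)*(-14)**2)*t = j*(-390 + j) + ((1/3)*196)*t = j*(-390 + j) + 196*t/3 = 196*t/3 + j*(-390 + j))
564867 - g(746, -883) = 564867 - (746**2 - 390*746 + (196/3)*(-883)) = 564867 - (556516 - 290940 - 173068/3) = 564867 - 1*623660/3 = 564867 - 623660/3 = 1070941/3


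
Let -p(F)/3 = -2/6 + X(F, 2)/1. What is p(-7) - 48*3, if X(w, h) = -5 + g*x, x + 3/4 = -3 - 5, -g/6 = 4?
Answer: -758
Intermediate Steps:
g = -24 (g = -6*4 = -24)
x = -35/4 (x = -¾ + (-3 - 5) = -¾ - 8 = -35/4 ≈ -8.7500)
X(w, h) = 205 (X(w, h) = -5 - 24*(-35/4) = -5 + 210 = 205)
p(F) = -614 (p(F) = -3*(-2/6 + 205/1) = -3*(-2*⅙ + 205*1) = -3*(-⅓ + 205) = -3*614/3 = -614)
p(-7) - 48*3 = -614 - 48*3 = -614 - 144 = -758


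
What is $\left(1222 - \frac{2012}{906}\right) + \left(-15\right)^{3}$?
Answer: $- \frac{976315}{453} \approx -2155.2$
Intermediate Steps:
$\left(1222 - \frac{2012}{906}\right) + \left(-15\right)^{3} = \left(1222 - \frac{1006}{453}\right) - 3375 = \frac{552560}{453} - 3375 = - \frac{976315}{453}$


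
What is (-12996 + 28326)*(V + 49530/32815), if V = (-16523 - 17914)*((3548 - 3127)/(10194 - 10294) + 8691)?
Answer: -300974145594712317/65630 ≈ -4.5859e+12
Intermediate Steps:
V = -29914698723/100 (V = -34437*(421/(-100) + 8691) = -34437*(421*(-1/100) + 8691) = -34437*(-421/100 + 8691) = -34437*868679/100 = -29914698723/100 ≈ -2.9915e+8)
(-12996 + 28326)*(V + 49530/32815) = (-12996 + 28326)*(-29914698723/100 + 49530/32815) = 15330*(-29914698723/100 + 49530*(1/32815)) = 15330*(-29914698723/100 + 9906/6563) = 15330*(-196330166728449/656300) = -300974145594712317/65630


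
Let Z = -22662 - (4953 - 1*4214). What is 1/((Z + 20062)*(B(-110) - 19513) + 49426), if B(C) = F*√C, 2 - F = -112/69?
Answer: 34492563157/2249038598086277281 + 6399750*I*√110/2249038598086277281 ≈ 1.5337e-8 + 2.9844e-11*I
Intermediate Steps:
F = 250/69 (F = 2 - (-112)/69 = 2 - 1*(-112/69) = 2 + 112/69 = 250/69 ≈ 3.6232)
Z = -23401 (Z = -22662 - (4953 - 4214) = -22662 - 1*739 = -22662 - 739 = -23401)
B(C) = 250*√C/69
1/((Z + 20062)*(B(-110) - 19513) + 49426) = 1/((-23401 + 20062)*(250*√(-110)/69 - 19513) + 49426) = 1/(-3339*(250*(I*√110)/69 - 19513) + 49426) = 1/(-3339*(250*I*√110/69 - 19513) + 49426) = 1/(-3339*(-19513 + 250*I*√110/69) + 49426) = 1/((65153907 - 278250*I*√110/23) + 49426) = 1/(65203333 - 278250*I*√110/23)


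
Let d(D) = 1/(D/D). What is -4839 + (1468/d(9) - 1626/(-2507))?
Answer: -8449471/2507 ≈ -3370.4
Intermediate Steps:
d(D) = 1 (d(D) = 1/1 = 1)
-4839 + (1468/d(9) - 1626/(-2507)) = -4839 + (1468/1 - 1626/(-2507)) = -4839 + (1468*1 - 1626*(-1/2507)) = -4839 + (1468 + 1626/2507) = -4839 + 3681902/2507 = -8449471/2507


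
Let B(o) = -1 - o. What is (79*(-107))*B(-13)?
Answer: -101436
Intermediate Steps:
(79*(-107))*B(-13) = (79*(-107))*(-1 - 1*(-13)) = -8453*(-1 + 13) = -8453*12 = -101436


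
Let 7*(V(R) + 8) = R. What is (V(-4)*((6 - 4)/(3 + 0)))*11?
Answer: -440/7 ≈ -62.857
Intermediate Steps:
V(R) = -8 + R/7
(V(-4)*((6 - 4)/(3 + 0)))*11 = ((-8 + (⅐)*(-4))*((6 - 4)/(3 + 0)))*11 = ((-8 - 4/7)*(2/3))*11 = -120/(7*3)*11 = -60/7*⅔*11 = -40/7*11 = -440/7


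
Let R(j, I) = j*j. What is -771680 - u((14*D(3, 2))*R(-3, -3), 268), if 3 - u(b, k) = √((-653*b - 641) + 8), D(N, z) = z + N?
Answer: -771683 + I*√412023 ≈ -7.7168e+5 + 641.89*I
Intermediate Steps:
D(N, z) = N + z
R(j, I) = j²
u(b, k) = 3 - √(-633 - 653*b) (u(b, k) = 3 - √((-653*b - 641) + 8) = 3 - √((-641 - 653*b) + 8) = 3 - √(-633 - 653*b))
-771680 - u((14*D(3, 2))*R(-3, -3), 268) = -771680 - (3 - √(-633 - 653*14*(3 + 2)*(-3)²)) = -771680 - (3 - √(-633 - 653*14*5*9)) = -771680 - (3 - √(-633 - 45710*9)) = -771680 - (3 - √(-633 - 653*630)) = -771680 - (3 - √(-633 - 411390)) = -771680 - (3 - √(-412023)) = -771680 - (3 - I*√412023) = -771680 + (-3 + I*√412023) = -771683 + I*√412023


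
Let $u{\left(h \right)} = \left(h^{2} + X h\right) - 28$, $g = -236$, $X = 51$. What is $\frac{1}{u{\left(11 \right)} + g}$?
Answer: $\frac{1}{418} \approx 0.0023923$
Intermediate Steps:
$u{\left(h \right)} = -28 + h^{2} + 51 h$ ($u{\left(h \right)} = \left(h^{2} + 51 h\right) - 28 = -28 + h^{2} + 51 h$)
$\frac{1}{u{\left(11 \right)} + g} = \frac{1}{\left(-28 + 11^{2} + 51 \cdot 11\right) - 236} = \frac{1}{\left(-28 + 121 + 561\right) - 236} = \frac{1}{654 - 236} = \frac{1}{418}$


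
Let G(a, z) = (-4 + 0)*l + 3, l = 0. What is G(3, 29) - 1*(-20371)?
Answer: 20374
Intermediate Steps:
G(a, z) = 3 (G(a, z) = (-4 + 0)*0 + 3 = -4*0 + 3 = 0 + 3 = 3)
G(3, 29) - 1*(-20371) = 3 - 1*(-20371) = 3 + 20371 = 20374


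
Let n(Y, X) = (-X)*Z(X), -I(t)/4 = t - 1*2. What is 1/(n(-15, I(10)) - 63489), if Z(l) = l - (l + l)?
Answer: -1/62465 ≈ -1.6009e-5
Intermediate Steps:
I(t) = 8 - 4*t (I(t) = -4*(t - 1*2) = -4*(t - 2) = -4*(-2 + t) = 8 - 4*t)
Z(l) = -l (Z(l) = l - 2*l = -l)
n(Y, X) = X**2 (n(Y, X) = (-X)*(-X) = X**2)
1/(n(-15, I(10)) - 63489) = 1/((8 - 4*10)**2 - 63489) = 1/((8 - 40)**2 - 63489) = 1/((-32)**2 - 63489) = 1/(1024 - 63489) = 1/(-62465) = -1/62465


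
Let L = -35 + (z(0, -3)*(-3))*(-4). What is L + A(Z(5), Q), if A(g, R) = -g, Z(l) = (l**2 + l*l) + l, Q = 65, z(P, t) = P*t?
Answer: -90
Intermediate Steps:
Z(l) = l + 2*l**2 (Z(l) = (l**2 + l**2) + l = 2*l**2 + l = l + 2*l**2)
L = -35 (L = -35 + ((0*(-3))*(-3))*(-4) = -35 + (0*(-3))*(-4) = -35 + 0*(-4) = -35 + 0 = -35)
L + A(Z(5), Q) = -35 - 5*(1 + 2*5) = -35 - 5*(1 + 10) = -35 - 5*11 = -35 - 1*55 = -35 - 55 = -90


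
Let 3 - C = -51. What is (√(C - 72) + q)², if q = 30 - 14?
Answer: 238 + 96*I*√2 ≈ 238.0 + 135.76*I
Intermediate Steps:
C = 54 (C = 3 - 1*(-51) = 3 + 51 = 54)
q = 16
(√(C - 72) + q)² = (√(54 - 72) + 16)² = (√(-18) + 16)² = (3*I*√2 + 16)² = (16 + 3*I*√2)²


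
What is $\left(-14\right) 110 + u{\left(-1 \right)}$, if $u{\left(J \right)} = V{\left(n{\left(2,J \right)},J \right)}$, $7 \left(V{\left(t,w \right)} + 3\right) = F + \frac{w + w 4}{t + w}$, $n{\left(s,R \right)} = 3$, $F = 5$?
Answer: $- \frac{21597}{14} \approx -1542.6$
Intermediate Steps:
$V{\left(t,w \right)} = - \frac{16}{7} + \frac{5 w}{7 \left(t + w\right)}$ ($V{\left(t,w \right)} = -3 + \frac{5 + \frac{w + w 4}{t + w}}{7} = -3 + \frac{5 + \frac{w + 4 w}{t + w}}{7} = -3 + \frac{5 + \frac{5 w}{t + w}}{7} = -3 + \left(\frac{5}{7} + \frac{5 w}{7 \left(t + w\right)}\right) = - \frac{16}{7} + \frac{5 w}{7 \left(t + w\right)}$)
$u{\left(J \right)} = \frac{-48 - 11 J}{7 \left(3 + J\right)}$ ($u{\left(J \right)} = \frac{\left(-16\right) 3 - 11 J}{7 \left(3 + J\right)} = \frac{-48 - 11 J}{7 \left(3 + J\right)}$)
$\left(-14\right) 110 + u{\left(-1 \right)} = \left(-14\right) 110 + \frac{-48 - -11}{7 \left(3 - 1\right)} = -1540 + \frac{-48 + 11}{7 \cdot 2} = -1540 + \frac{1}{7} \cdot \frac{1}{2} \left(-37\right) = -1540 - \frac{37}{14} = - \frac{21597}{14}$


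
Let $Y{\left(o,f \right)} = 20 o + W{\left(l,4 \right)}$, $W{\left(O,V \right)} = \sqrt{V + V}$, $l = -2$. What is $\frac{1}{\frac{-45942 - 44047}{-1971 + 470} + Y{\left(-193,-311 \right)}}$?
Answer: $- \frac{8561510371}{32534126360633} - \frac{4506002 \sqrt{2}}{32534126360633} \approx -0.00026335$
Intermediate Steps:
$W{\left(O,V \right)} = \sqrt{2} \sqrt{V}$ ($W{\left(O,V \right)} = \sqrt{2 V} = \sqrt{2} \sqrt{V}$)
$Y{\left(o,f \right)} = 2 \sqrt{2} + 20 o$ ($Y{\left(o,f \right)} = 20 o + \sqrt{2} \sqrt{4} = 20 o + \sqrt{2} \cdot 2 = 20 o + 2 \sqrt{2} = 2 \sqrt{2} + 20 o$)
$\frac{1}{\frac{-45942 - 44047}{-1971 + 470} + Y{\left(-193,-311 \right)}} = \frac{1}{\frac{-45942 - 44047}{-1971 + 470} + \left(2 \sqrt{2} + 20 \left(-193\right)\right)} = \frac{1}{- \frac{89989}{-1501} - \left(3860 - 2 \sqrt{2}\right)} = \frac{1}{\left(-89989\right) \left(- \frac{1}{1501}\right) - \left(3860 - 2 \sqrt{2}\right)} = \frac{1}{\frac{89989}{1501} - \left(3860 - 2 \sqrt{2}\right)} = \frac{1}{- \frac{5703871}{1501} + 2 \sqrt{2}}$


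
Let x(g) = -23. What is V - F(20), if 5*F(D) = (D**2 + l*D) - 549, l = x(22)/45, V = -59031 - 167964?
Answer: -10213342/45 ≈ -2.2696e+5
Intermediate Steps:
V = -226995
l = -23/45 ≈ -0.51111
F(D) = -549/5 - 23*D/225 + D**2/5 (F(D) = ((D**2 - 23*D/45) - 549)/5 = (-549 + D**2 - 23*D/45)/5 = -549/5 - 23*D/225 + D**2/5)
V - F(20) = -226995 - (-549/5 - 23/225*20 + (1/5)*20**2) = -226995 - (-549/5 - 92/45 + (1/5)*400) = -226995 - (-549/5 - 92/45 + 80) = -226995 - 1*(-1433/45) = -226995 + 1433/45 = -10213342/45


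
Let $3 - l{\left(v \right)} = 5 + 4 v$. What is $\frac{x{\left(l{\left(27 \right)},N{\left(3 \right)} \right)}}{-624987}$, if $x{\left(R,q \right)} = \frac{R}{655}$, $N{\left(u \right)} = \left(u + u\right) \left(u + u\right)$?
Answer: $\frac{2}{7443027} \approx 2.6871 \cdot 10^{-7}$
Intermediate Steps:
$l{\left(v \right)} = -2 - 4 v$ ($l{\left(v \right)} = 3 - \left(5 + 4 v\right) = -2 - 4 v$)
$N{\left(u \right)} = 4 u^{2}$ ($N{\left(u \right)} = 2 u 2 u = 4 u^{2}$)
$x{\left(R,q \right)} = \frac{R}{655}$ ($x{\left(R,q \right)} = R \frac{1}{655} = \frac{R}{655}$)
$\frac{x{\left(l{\left(27 \right)},N{\left(3 \right)} \right)}}{-624987} = \frac{\frac{1}{655} \left(-2 - 108\right)}{-624987} = \frac{-2 - 108}{655} \left(- \frac{1}{624987}\right) = \frac{1}{655} \left(-110\right) \left(- \frac{1}{624987}\right) = \left(- \frac{22}{131}\right) \left(- \frac{1}{624987}\right) = \frac{2}{7443027}$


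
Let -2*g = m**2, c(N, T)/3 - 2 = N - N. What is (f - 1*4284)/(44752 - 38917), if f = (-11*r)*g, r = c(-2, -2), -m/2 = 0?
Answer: -1428/1945 ≈ -0.73419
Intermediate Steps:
m = 0 (m = -2*0 = 0)
c(N, T) = 6 (c(N, T) = 6 + 3*(N - N) = 6 + 3*0 = 6 + 0 = 6)
r = 6
g = 0 (g = -1/2*0**2 = -1/2*0 = 0)
f = 0 (f = -11*6*0 = -66*0 = 0)
(f - 1*4284)/(44752 - 38917) = (0 - 1*4284)/(44752 - 38917) = (0 - 4284)/5835 = -4284*1/5835 = -1428/1945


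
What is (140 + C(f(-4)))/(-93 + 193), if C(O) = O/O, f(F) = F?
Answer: 141/100 ≈ 1.4100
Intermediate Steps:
C(O) = 1
(140 + C(f(-4)))/(-93 + 193) = (140 + 1)/(-93 + 193) = 141/100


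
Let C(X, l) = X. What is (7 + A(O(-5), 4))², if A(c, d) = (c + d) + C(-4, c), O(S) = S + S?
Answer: 9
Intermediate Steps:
O(S) = 2*S
A(c, d) = -4 + c + d (A(c, d) = (c + d) - 4 = -4 + c + d)
(7 + A(O(-5), 4))² = (7 + (-4 + 2*(-5) + 4))² = (7 + (-4 - 10 + 4))² = (7 - 10)² = (-3)² = 9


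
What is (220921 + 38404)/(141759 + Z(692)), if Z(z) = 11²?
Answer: 51865/28376 ≈ 1.8278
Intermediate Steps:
Z(z) = 121
(220921 + 38404)/(141759 + Z(692)) = (220921 + 38404)/(141759 + 121) = 259325/141880 = 259325*(1/141880) = 51865/28376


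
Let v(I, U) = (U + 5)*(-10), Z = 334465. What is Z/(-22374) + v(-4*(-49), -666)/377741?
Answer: -126193251425/8451577134 ≈ -14.931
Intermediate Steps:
v(I, U) = -50 - 10*U (v(I, U) = (5 + U)*(-10) = -50 - 10*U)
Z/(-22374) + v(-4*(-49), -666)/377741 = 334465/(-22374) + (-50 - 10*(-666))/377741 = 334465*(-1/22374) + (-50 + 6660)*(1/377741) = -334465/22374 + 6610*(1/377741) = -334465/22374 + 6610/377741 = -126193251425/8451577134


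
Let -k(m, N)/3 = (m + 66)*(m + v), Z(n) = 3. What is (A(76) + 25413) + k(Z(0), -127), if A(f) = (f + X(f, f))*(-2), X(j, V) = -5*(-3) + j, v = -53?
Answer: 35429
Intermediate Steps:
X(j, V) = 15 + j
k(m, N) = -3*(-53 + m)*(66 + m) (k(m, N) = -3*(m + 66)*(m - 53) = -3*(66 + m)*(-53 + m) = -3*(-53 + m)*(66 + m))
A(f) = -30 - 4*f (A(f) = (f + (15 + f))*(-2) = (15 + 2*f)*(-2) = -30 - 4*f)
(A(76) + 25413) + k(Z(0), -127) = ((-30 - 4*76) + 25413) + (10494 - 39*3 - 3*3**2) = ((-30 - 304) + 25413) + (10494 - 117 - 3*9) = (-334 + 25413) + (10494 - 117 - 27) = 25079 + 10350 = 35429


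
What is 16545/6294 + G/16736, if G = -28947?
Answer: 15784117/17556064 ≈ 0.89907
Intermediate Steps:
16545/6294 + G/16736 = 16545/6294 - 28947/16736 = 16545*(1/6294) - 28947*1/16736 = 5515/2098 - 28947/16736 = 15784117/17556064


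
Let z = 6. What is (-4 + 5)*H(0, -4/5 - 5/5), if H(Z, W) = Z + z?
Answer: 6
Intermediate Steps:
H(Z, W) = 6 + Z (H(Z, W) = Z + 6 = 6 + Z)
(-4 + 5)*H(0, -4/5 - 5/5) = (-4 + 5)*(6 + 0) = 1*6 = 6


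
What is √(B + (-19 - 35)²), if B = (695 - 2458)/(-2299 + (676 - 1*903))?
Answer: √18610504554/2526 ≈ 54.006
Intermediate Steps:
B = 1763/2526 (B = -1763/(-2299 + (676 - 903)) = -1763/(-2299 - 227) = -1763/(-2526) = -1763*(-1/2526) = 1763/2526 ≈ 0.69794)
√(B + (-19 - 35)²) = √(1763/2526 + (-19 - 35)²) = √(1763/2526 + (-54)²) = √(1763/2526 + 2916) = √(7367579/2526) = √18610504554/2526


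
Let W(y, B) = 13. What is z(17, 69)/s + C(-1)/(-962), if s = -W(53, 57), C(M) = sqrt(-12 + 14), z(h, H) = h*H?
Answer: -1173/13 - sqrt(2)/962 ≈ -90.232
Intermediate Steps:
z(h, H) = H*h
C(M) = sqrt(2)
s = -13 (s = -1*13 = -13)
z(17, 69)/s + C(-1)/(-962) = (69*17)/(-13) + sqrt(2)/(-962) = 1173*(-1/13) + sqrt(2)*(-1/962) = -1173/13 - sqrt(2)/962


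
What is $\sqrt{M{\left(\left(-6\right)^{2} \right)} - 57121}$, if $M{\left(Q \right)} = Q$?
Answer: $7 i \sqrt{1165} \approx 238.92 i$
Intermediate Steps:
$\sqrt{M{\left(\left(-6\right)^{2} \right)} - 57121} = \sqrt{\left(-6\right)^{2} - 57121} = \sqrt{36 - 57121} = \sqrt{-57085} = 7 i \sqrt{1165}$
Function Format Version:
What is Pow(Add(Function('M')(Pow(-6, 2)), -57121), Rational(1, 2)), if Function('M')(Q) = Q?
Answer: Mul(7, I, Pow(1165, Rational(1, 2))) ≈ Mul(238.92, I)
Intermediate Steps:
Pow(Add(Function('M')(Pow(-6, 2)), -57121), Rational(1, 2)) = Pow(Add(Pow(-6, 2), -57121), Rational(1, 2)) = Pow(Add(36, -57121), Rational(1, 2)) = Pow(-57085, Rational(1, 2)) = Mul(7, I, Pow(1165, Rational(1, 2)))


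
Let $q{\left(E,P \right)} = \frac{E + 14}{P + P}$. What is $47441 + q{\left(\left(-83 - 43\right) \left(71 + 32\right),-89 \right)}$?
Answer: $\frac{4228731}{89} \approx 47514.0$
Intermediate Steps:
$q{\left(E,P \right)} = \frac{14 + E}{2 P}$
$47441 + q{\left(\left(-83 - 43\right) \left(71 + 32\right),-89 \right)} = 47441 + \frac{14 + \left(-83 - 43\right) \left(71 + 32\right)}{2 \left(-89\right)} = 47441 + \frac{1}{2} \left(- \frac{1}{89}\right) \left(14 - 12978\right) = 47441 + \frac{1}{2} \left(- \frac{1}{89}\right) \left(-12964\right) = 47441 + \frac{6482}{89} = \frac{4228731}{89}$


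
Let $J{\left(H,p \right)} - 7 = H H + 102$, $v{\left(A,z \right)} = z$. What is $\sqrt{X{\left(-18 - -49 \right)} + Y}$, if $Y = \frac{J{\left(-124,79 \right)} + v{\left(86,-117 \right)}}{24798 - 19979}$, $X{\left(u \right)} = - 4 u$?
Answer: $\frac{2 i \sqrt{701390993}}{4819} \approx 10.991 i$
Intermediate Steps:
$J{\left(H,p \right)} = 109 + H^{2}$ ($J{\left(H,p \right)} = 7 + \left(H H + 102\right) = 7 + \left(H^{2} + 102\right) = 7 + \left(102 + H^{2}\right) = 109 + H^{2}$)
$Y = \frac{15368}{4819}$ ($Y = \frac{\left(109 + \left(-124\right)^{2}\right) - 117}{24798 - 19979} = \frac{\left(109 + 15376\right) - 117}{4819} = \left(15485 - 117\right) \frac{1}{4819} = 15368 \cdot \frac{1}{4819} = \frac{15368}{4819} \approx 3.189$)
$\sqrt{X{\left(-18 - -49 \right)} + Y} = \sqrt{- 4 \left(-18 - -49\right) + \frac{15368}{4819}} = \sqrt{- 4 \left(-18 + 49\right) + \frac{15368}{4819}} = \sqrt{\left(-4\right) 31 + \frac{15368}{4819}} = \sqrt{-124 + \frac{15368}{4819}} = \sqrt{- \frac{582188}{4819}} = \frac{2 i \sqrt{701390993}}{4819}$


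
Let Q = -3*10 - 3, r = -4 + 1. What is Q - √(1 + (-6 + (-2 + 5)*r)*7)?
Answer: -33 - 2*I*√26 ≈ -33.0 - 10.198*I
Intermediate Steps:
r = -3
Q = -33 (Q = -30 - 3 = -33)
Q - √(1 + (-6 + (-2 + 5)*r)*7) = -33 - √(1 + (-6 + (-2 + 5)*(-3))*7) = -33 - √(1 + (-6 + 3*(-3))*7) = -33 - √(1 + (-6 - 9)*7) = -33 - √(1 - 15*7) = -33 - √(1 - 105) = -33 - √(-104) = -33 - 2*I*√26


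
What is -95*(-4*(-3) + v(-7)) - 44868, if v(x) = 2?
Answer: -46198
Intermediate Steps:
-95*(-4*(-3) + v(-7)) - 44868 = -95*(-4*(-3) + 2) - 44868 = -95*(12 + 2) - 44868 = -95*14 - 44868 = -1330 - 44868 = -46198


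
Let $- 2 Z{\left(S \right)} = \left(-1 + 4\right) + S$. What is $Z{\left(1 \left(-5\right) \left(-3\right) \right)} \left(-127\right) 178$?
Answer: $203454$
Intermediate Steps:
$Z{\left(S \right)} = - \frac{3}{2} - \frac{S}{2}$ ($Z{\left(S \right)} = - \frac{\left(-1 + 4\right) + S}{2} = - \frac{3 + S}{2} = - \frac{3}{2} - \frac{S}{2}$)
$Z{\left(1 \left(-5\right) \left(-3\right) \right)} \left(-127\right) 178 = \left(- \frac{3}{2} - \frac{1 \left(-5\right) \left(-3\right)}{2}\right) \left(-127\right) 178 = \left(- \frac{3}{2} - \frac{\left(-5\right) \left(-3\right)}{2}\right) \left(-127\right) 178 = \left(- \frac{3}{2} - \frac{15}{2}\right) \left(-127\right) 178 = \left(-9\right) \left(-127\right) 178 = 1143 \cdot 178 = 203454$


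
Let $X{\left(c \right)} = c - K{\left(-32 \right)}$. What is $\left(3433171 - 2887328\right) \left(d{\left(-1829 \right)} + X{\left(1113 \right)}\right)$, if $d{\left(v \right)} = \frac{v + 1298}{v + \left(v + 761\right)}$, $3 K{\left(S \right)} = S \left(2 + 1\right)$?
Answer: $\frac{1810886553428}{2897} \approx 6.2509 \cdot 10^{8}$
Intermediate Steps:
$K{\left(S \right)} = S$ ($K{\left(S \right)} = \frac{S \left(2 + 1\right)}{3} = \frac{S 3}{3} = \frac{3 S}{3} = S$)
$d{\left(v \right)} = \frac{1298 + v}{761 + 2 v}$ ($d{\left(v \right)} = \frac{1298 + v}{v + \left(761 + v\right)} = \frac{1298 + v}{761 + 2 v}$)
$X{\left(c \right)} = 32 + c$ ($X{\left(c \right)} = c - -32 = c + 32 = 32 + c$)
$\left(3433171 - 2887328\right) \left(d{\left(-1829 \right)} + X{\left(1113 \right)}\right) = \left(3433171 - 2887328\right) \left(\frac{1298 - 1829}{761 + 2 \left(-1829\right)} + \left(32 + 1113\right)\right) = 545843 \left(\frac{1}{761 - 3658} \left(-531\right) + 1145\right) = 545843 \left(\frac{1}{-2897} \left(-531\right) + 1145\right) = 545843 \left(\left(- \frac{1}{2897}\right) \left(-531\right) + 1145\right) = 545843 \left(\frac{531}{2897} + 1145\right) = 545843 \cdot \frac{3317596}{2897} = \frac{1810886553428}{2897}$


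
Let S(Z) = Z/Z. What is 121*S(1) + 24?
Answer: 145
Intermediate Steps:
S(Z) = 1
121*S(1) + 24 = 121*1 + 24 = 121 + 24 = 145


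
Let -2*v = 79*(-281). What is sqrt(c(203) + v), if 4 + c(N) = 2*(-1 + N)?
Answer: sqrt(45998)/2 ≈ 107.24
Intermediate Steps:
c(N) = -6 + 2*N (c(N) = -4 + 2*(-1 + N) = -4 + (-2 + 2*N) = -6 + 2*N)
v = 22199/2 (v = -79*(-281)/2 = -1/2*(-22199) = 22199/2 ≈ 11100.)
sqrt(c(203) + v) = sqrt((-6 + 2*203) + 22199/2) = sqrt((-6 + 406) + 22199/2) = sqrt(400 + 22199/2) = sqrt(22999/2) = sqrt(45998)/2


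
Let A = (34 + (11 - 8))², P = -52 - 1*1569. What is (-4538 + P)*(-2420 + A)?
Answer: 6473109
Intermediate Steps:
P = -1621 (P = -52 - 1569 = -1621)
A = 1369 (A = (34 + 3)² = 37² = 1369)
(-4538 + P)*(-2420 + A) = (-4538 - 1621)*(-2420 + 1369) = -6159*(-1051) = 6473109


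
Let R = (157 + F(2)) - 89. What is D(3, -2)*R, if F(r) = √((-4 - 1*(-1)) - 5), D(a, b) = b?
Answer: -136 - 4*I*√2 ≈ -136.0 - 5.6569*I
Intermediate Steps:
F(r) = 2*I*√2 (F(r) = √((-4 + 1) - 5) = √(-3 - 5) = √(-8) = 2*I*√2)
R = 68 + 2*I*√2 (R = (157 + 2*I*√2) - 89 = 68 + 2*I*√2 ≈ 68.0 + 2.8284*I)
D(3, -2)*R = -2*(68 + 2*I*√2) = -136 - 4*I*√2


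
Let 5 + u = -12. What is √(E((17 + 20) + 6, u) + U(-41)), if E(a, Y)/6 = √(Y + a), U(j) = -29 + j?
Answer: √(-70 + 6*√26) ≈ 6.2774*I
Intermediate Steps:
u = -17 (u = -5 - 12 = -17)
E(a, Y) = 6*√(Y + a)
√(E((17 + 20) + 6, u) + U(-41)) = √(6*√(-17 + ((17 + 20) + 6)) + (-29 - 41)) = √(6*√(-17 + (37 + 6)) - 70) = √(6*√(-17 + 43) - 70) = √(6*√26 - 70) = √(-70 + 6*√26)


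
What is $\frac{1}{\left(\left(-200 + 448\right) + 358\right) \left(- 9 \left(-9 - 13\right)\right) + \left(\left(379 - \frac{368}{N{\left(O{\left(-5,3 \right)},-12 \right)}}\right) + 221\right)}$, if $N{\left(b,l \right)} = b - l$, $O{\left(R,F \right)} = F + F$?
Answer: $\frac{9}{1085108} \approx 8.2941 \cdot 10^{-6}$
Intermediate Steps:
$O{\left(R,F \right)} = 2 F$
$\frac{1}{\left(\left(-200 + 448\right) + 358\right) \left(- 9 \left(-9 - 13\right)\right) + \left(\left(379 - \frac{368}{N{\left(O{\left(-5,3 \right)},-12 \right)}}\right) + 221\right)} = \frac{1}{\left(\left(-200 + 448\right) + 358\right) \left(- 9 \left(-9 - 13\right)\right) + \left(\left(379 - \frac{368}{2 \cdot 3 - -12}\right) + 221\right)} = \frac{1}{\left(248 + 358\right) \left(\left(-9\right) \left(-22\right)\right) + \left(\left(379 - \frac{368}{6 + 12}\right) + 221\right)} = \frac{1}{606 \cdot 198 + \left(\left(379 - \frac{368}{18}\right) + 221\right)} = \frac{1}{119988 + \left(\left(379 - \frac{184}{9}\right) + 221\right)} = \frac{1}{119988 + \left(\frac{3227}{9} + 221\right)} = \frac{1}{119988 + \frac{5216}{9}} = \frac{1}{\frac{1085108}{9}} = \frac{9}{1085108}$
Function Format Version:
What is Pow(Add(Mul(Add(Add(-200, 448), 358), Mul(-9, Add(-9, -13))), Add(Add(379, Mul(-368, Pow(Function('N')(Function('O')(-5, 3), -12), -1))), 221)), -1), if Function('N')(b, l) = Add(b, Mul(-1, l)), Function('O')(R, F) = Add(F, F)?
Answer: Rational(9, 1085108) ≈ 8.2941e-6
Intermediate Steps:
Function('O')(R, F) = Mul(2, F)
Pow(Add(Mul(Add(Add(-200, 448), 358), Mul(-9, Add(-9, -13))), Add(Add(379, Mul(-368, Pow(Function('N')(Function('O')(-5, 3), -12), -1))), 221)), -1) = Pow(Add(Mul(Add(Add(-200, 448), 358), Mul(-9, Add(-9, -13))), Add(Add(379, Mul(-368, Pow(Add(Mul(2, 3), Mul(-1, -12)), -1))), 221)), -1) = Pow(Add(Mul(Add(248, 358), Mul(-9, -22)), Add(Add(379, Mul(-368, Pow(Add(6, 12), -1))), 221)), -1) = Pow(Add(Mul(606, 198), Add(Add(379, Mul(-368, Pow(18, -1))), 221)), -1) = Pow(Add(119988, Add(Add(379, Mul(-368, Rational(1, 18))), 221)), -1) = Pow(Add(119988, Add(Add(379, Rational(-184, 9)), 221)), -1) = Pow(Add(119988, Add(Rational(3227, 9), 221)), -1) = Pow(Add(119988, Rational(5216, 9)), -1) = Pow(Rational(1085108, 9), -1) = Rational(9, 1085108)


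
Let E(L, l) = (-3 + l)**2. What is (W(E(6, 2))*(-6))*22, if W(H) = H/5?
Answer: -132/5 ≈ -26.400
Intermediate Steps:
W(H) = H/5 (W(H) = H*(1/5) = H/5)
(W(E(6, 2))*(-6))*22 = (((-3 + 2)**2/5)*(-6))*22 = (((1/5)*(-1)**2)*(-6))*22 = (((1/5)*1)*(-6))*22 = ((1/5)*(-6))*22 = -6/5*22 = -132/5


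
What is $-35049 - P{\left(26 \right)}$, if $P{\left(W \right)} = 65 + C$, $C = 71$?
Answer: $-35185$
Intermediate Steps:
$P{\left(W \right)} = 136$ ($P{\left(W \right)} = 65 + 71 = 136$)
$-35049 - P{\left(26 \right)} = -35049 - 136 = -35185$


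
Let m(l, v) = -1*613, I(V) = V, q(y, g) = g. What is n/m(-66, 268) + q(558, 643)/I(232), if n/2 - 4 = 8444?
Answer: -3525713/142216 ≈ -24.791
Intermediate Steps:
n = 16896 (n = 8 + 2*8444 = 8 + 16888 = 16896)
m(l, v) = -613
n/m(-66, 268) + q(558, 643)/I(232) = 16896/(-613) + 643/232 = 16896*(-1/613) + 643*(1/232) = -16896/613 + 643/232 = -3525713/142216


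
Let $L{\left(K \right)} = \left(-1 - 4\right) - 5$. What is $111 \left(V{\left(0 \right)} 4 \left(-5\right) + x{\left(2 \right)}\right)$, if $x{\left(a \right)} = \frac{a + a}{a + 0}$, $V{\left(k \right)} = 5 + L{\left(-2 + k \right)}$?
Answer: $11322$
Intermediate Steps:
$L{\left(K \right)} = -10$ ($L{\left(K \right)} = -5 - 5 = -10$)
$V{\left(k \right)} = -5$ ($V{\left(k \right)} = 5 - 10 = -5$)
$x{\left(a \right)} = 2$ ($x{\left(a \right)} = \frac{2 a}{a} = 2$)
$111 \left(V{\left(0 \right)} 4 \left(-5\right) + x{\left(2 \right)}\right) = 111 \left(\left(-5\right) 4 \left(-5\right) + 2\right) = 111 \left(\left(-20\right) \left(-5\right) + 2\right) = 111 \left(100 + 2\right) = 111 \cdot 102 = 11322$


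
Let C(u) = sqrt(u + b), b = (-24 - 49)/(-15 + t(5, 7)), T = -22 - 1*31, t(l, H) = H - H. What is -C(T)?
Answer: -19*I*sqrt(30)/15 ≈ -6.9378*I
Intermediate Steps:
t(l, H) = 0
T = -53 (T = -22 - 31 = -53)
b = 73/15 (b = (-24 - 49)/(-15 + 0) = -73/(-15) = -73*(-1/15) = 73/15 ≈ 4.8667)
C(u) = sqrt(73/15 + u) (C(u) = sqrt(u + 73/15) = sqrt(73/15 + u))
-C(T) = -sqrt(1095 + 225*(-53))/15 = -sqrt(1095 - 11925)/15 = -sqrt(-10830)/15 = -19*I*sqrt(30)/15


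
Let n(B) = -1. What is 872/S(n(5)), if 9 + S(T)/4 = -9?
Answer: -109/9 ≈ -12.111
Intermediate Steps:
S(T) = -72 (S(T) = -36 + 4*(-9) = -36 - 36 = -72)
872/S(n(5)) = 872/(-72) = 872*(-1/72) = -109/9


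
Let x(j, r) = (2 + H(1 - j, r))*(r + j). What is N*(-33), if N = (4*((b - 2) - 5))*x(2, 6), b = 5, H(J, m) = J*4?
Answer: -4224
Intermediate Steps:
H(J, m) = 4*J
x(j, r) = (6 - 4*j)*(j + r) (x(j, r) = (2 + 4*(1 - j))*(r + j) = (2 + (4 - 4*j))*(j + r) = (6 - 4*j)*(j + r))
N = 128 (N = (4*((5 - 2) - 5))*(-4*2**2 + 6*2 + 6*6 - 4*2*6) = (4*(3 - 5))*(-4*4 + 12 + 36 - 48) = (4*(-2))*(-16 + 12 + 36 - 48) = -8*(-16) = 128)
N*(-33) = 128*(-33) = -4224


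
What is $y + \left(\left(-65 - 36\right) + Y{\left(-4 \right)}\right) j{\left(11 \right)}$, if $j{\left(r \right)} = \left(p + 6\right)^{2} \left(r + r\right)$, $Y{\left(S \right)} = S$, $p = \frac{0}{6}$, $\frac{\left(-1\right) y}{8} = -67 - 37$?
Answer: $-82328$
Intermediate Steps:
$y = 832$ ($y = - 8 \left(-67 - 37\right) = \left(-8\right) \left(-104\right) = 832$)
$p = 0$ ($p = 0 \cdot \frac{1}{6} = 0$)
$j{\left(r \right)} = 72 r$ ($j{\left(r \right)} = \left(0 + 6\right)^{2} \left(r + r\right) = 6^{2} \cdot 2 r = 36 \cdot 2 r = 72 r$)
$y + \left(\left(-65 - 36\right) + Y{\left(-4 \right)}\right) j{\left(11 \right)} = 832 + \left(\left(-65 - 36\right) - 4\right) 72 \cdot 11 = 832 + \left(-101 - 4\right) 792 = 832 - 83160 = -82328$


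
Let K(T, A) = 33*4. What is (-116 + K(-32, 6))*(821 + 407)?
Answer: 19648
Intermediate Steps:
K(T, A) = 132
(-116 + K(-32, 6))*(821 + 407) = (-116 + 132)*(821 + 407) = 16*1228 = 19648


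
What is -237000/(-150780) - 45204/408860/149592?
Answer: 20132543135529/12808380933880 ≈ 1.5718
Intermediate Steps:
-237000/(-150780) - 45204/408860/149592 = -237000*(-1/150780) - 45204*1/408860*(1/149592) = 3950/2513 - 11301/102215*1/149592 = 3950/2513 - 3767/5096848760 = 20132543135529/12808380933880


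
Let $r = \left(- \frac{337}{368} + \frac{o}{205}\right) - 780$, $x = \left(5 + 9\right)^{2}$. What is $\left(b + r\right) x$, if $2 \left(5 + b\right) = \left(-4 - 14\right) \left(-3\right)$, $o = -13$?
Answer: $- \frac{2805612061}{18860} \approx -1.4876 \cdot 10^{5}$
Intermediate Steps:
$x = 196$ ($x = 14^{2} = 196$)
$b = 22$ ($b = -5 + \frac{\left(-4 - 14\right) \left(-3\right)}{2} = -5 + \frac{\left(-18\right) \left(-3\right)}{2} = -5 + \frac{1}{2} \cdot 54 = -5 + 27 = 22$)
$r = - \frac{58917069}{75440}$ ($r = \left(- \frac{337}{368} - \frac{13}{205}\right) - 780 = - \frac{73869}{75440} - 780 = - \frac{58917069}{75440} \approx -780.98$)
$\left(b + r\right) x = \left(22 - \frac{58917069}{75440}\right) 196 = \left(- \frac{57257389}{75440}\right) 196 = - \frac{2805612061}{18860}$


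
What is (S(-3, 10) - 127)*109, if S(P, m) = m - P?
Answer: -12426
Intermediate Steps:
(S(-3, 10) - 127)*109 = ((10 - 1*(-3)) - 127)*109 = ((10 + 3) - 127)*109 = (13 - 127)*109 = -114*109 = -12426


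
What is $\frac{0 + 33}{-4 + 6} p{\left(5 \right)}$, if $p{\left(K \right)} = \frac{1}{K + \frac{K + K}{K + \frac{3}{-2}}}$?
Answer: $\frac{21}{10} \approx 2.1$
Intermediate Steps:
$p{\left(K \right)} = \frac{1}{K + \frac{2 K}{- \frac{3}{2} + K}}$ ($p{\left(K \right)} = \frac{1}{K + \frac{2 K}{K + 3 \left(- \frac{1}{2}\right)}} = \frac{1}{K + \frac{2 K}{K - \frac{3}{2}}} = \frac{1}{K + \frac{2 K}{- \frac{3}{2} + K}}$)
$\frac{0 + 33}{-4 + 6} p{\left(5 \right)} = \frac{0 + 33}{-4 + 6} \frac{-3 + 2 \cdot 5}{5 \left(1 + 2 \cdot 5\right)} = \frac{33}{2} \frac{-3 + 10}{5 \left(1 + 10\right)} = 33 \cdot \frac{1}{2} \cdot \frac{1}{5} \cdot \frac{1}{11} \cdot 7 = \frac{33 \cdot \frac{1}{5} \cdot \frac{1}{11} \cdot 7}{2} = \frac{33}{2} \cdot \frac{7}{55} = \frac{21}{10}$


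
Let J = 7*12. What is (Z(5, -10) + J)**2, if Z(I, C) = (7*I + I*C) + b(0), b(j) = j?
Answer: 4761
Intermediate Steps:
J = 84
Z(I, C) = 7*I + C*I (Z(I, C) = (7*I + I*C) + 0 = (7*I + C*I) + 0 = 7*I + C*I)
(Z(5, -10) + J)**2 = (5*(7 - 10) + 84)**2 = (5*(-3) + 84)**2 = (-15 + 84)**2 = 69**2 = 4761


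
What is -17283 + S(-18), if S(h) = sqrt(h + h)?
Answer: -17283 + 6*I ≈ -17283.0 + 6.0*I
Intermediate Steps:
S(h) = sqrt(2)*sqrt(h) (S(h) = sqrt(2*h) = sqrt(2)*sqrt(h))
-17283 + S(-18) = -17283 + sqrt(2)*sqrt(-18) = -17283 + sqrt(2)*(3*I*sqrt(2)) = -17283 + 6*I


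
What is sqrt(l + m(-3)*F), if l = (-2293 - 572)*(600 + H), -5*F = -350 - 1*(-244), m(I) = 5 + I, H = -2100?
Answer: 4*sqrt(6714910)/5 ≈ 2073.1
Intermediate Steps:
F = 106/5 (F = -(-350 - 1*(-244))/5 = -(-350 + 244)/5 = -1/5*(-106) = 106/5 ≈ 21.200)
l = 4297500 (l = (-2293 - 572)*(600 - 2100) = -2865*(-1500) = 4297500)
sqrt(l + m(-3)*F) = sqrt(4297500 + (5 - 3)*(106/5)) = sqrt(4297500 + 2*(106/5)) = sqrt(4297500 + 212/5) = sqrt(21487712/5) = 4*sqrt(6714910)/5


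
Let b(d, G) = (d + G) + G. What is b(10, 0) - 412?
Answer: -402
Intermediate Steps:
b(d, G) = d + 2*G (b(d, G) = (G + d) + G = d + 2*G)
b(10, 0) - 412 = (10 + 2*0) - 412 = (10 + 0) - 412 = 10 - 412 = -402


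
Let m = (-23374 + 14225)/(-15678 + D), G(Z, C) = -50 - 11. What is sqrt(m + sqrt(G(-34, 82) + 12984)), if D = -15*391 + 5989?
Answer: sqrt(2904154 + 4937284*sqrt(12923))/2222 ≈ 10.690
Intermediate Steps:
G(Z, C) = -61
D = 124 (D = -5865 + 5989 = 124)
m = 1307/2222 (m = (-23374 + 14225)/(-15678 + 124) = -9149/(-15554) = -9149*(-1/15554) = 1307/2222 ≈ 0.58821)
sqrt(m + sqrt(G(-34, 82) + 12984)) = sqrt(1307/2222 + sqrt(-61 + 12984)) = sqrt(1307/2222 + sqrt(12923))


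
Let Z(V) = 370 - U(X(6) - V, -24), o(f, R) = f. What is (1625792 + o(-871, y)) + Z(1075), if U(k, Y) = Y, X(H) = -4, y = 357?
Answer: 1625315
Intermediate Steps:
Z(V) = 394 (Z(V) = 370 - 1*(-24) = 370 + 24 = 394)
(1625792 + o(-871, y)) + Z(1075) = (1625792 - 871) + 394 = 1624921 + 394 = 1625315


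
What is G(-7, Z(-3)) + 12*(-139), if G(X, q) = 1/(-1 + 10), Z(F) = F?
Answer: -15011/9 ≈ -1667.9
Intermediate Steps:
G(X, q) = ⅑ (G(X, q) = 1/9 = ⅑)
G(-7, Z(-3)) + 12*(-139) = ⅑ + 12*(-139) = ⅑ - 1668 = -15011/9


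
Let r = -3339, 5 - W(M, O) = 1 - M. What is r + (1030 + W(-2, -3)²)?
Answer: -2305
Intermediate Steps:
W(M, O) = 4 + M (W(M, O) = 5 - (1 - M) = 5 + (-1 + M) = 4 + M)
r + (1030 + W(-2, -3)²) = -3339 + (1030 + (4 - 2)²) = -3339 + (1030 + 2²) = -3339 + (1030 + 4) = -3339 + 1034 = -2305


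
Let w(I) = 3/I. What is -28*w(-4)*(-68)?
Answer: -1428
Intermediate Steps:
-28*w(-4)*(-68) = -84/(-4)*(-68) = -84*(-1)/4*(-68) = -28*(-¾)*(-68) = 21*(-68) = -1428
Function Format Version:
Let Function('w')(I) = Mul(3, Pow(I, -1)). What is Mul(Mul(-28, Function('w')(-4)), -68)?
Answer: -1428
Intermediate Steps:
Mul(Mul(-28, Function('w')(-4)), -68) = Mul(Mul(-28, Mul(3, Pow(-4, -1))), -68) = Mul(Mul(-28, Mul(3, Rational(-1, 4))), -68) = Mul(Mul(-28, Rational(-3, 4)), -68) = Mul(21, -68) = -1428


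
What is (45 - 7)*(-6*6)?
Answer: -1368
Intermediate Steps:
(45 - 7)*(-6*6) = 38*(-36) = -1368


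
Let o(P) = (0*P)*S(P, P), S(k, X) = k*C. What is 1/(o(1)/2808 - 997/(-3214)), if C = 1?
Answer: 3214/997 ≈ 3.2237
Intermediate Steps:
S(k, X) = k (S(k, X) = k*1 = k)
o(P) = 0 (o(P) = (0*P)*P = 0*P = 0)
1/(o(1)/2808 - 997/(-3214)) = 1/(0/2808 - 997/(-3214)) = 1/(0*(1/2808) - 997*(-1/3214)) = 1/(0 + 997/3214) = 1/(997/3214) = 3214/997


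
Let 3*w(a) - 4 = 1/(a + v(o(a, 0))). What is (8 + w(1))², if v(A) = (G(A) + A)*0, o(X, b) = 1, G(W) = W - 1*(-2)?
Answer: 841/9 ≈ 93.444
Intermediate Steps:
G(W) = 2 + W (G(W) = W + 2 = 2 + W)
v(A) = 0 (v(A) = ((2 + A) + A)*0 = (2 + 2*A)*0 = 0)
w(a) = 4/3 + 1/(3*a) (w(a) = 4/3 + 1/(3*(a + 0)) = 4/3 + 1/(3*a))
(8 + w(1))² = (8 + (⅓)*(1 + 4*1)/1)² = (8 + (⅓)*1*(1 + 4))² = (8 + (⅓)*1*5)² = (8 + 5/3)² = (29/3)² = 841/9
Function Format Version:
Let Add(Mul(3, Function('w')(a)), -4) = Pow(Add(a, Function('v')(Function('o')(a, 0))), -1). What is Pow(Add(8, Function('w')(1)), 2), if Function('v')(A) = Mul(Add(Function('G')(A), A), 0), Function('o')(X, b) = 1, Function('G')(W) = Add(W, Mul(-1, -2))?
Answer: Rational(841, 9) ≈ 93.444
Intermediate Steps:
Function('G')(W) = Add(2, W) (Function('G')(W) = Add(W, 2) = Add(2, W))
Function('v')(A) = 0 (Function('v')(A) = Mul(Add(Add(2, A), A), 0) = Mul(Add(2, Mul(2, A)), 0) = 0)
Function('w')(a) = Add(Rational(4, 3), Mul(Rational(1, 3), Pow(a, -1))) (Function('w')(a) = Add(Rational(4, 3), Mul(Rational(1, 3), Pow(Add(a, 0), -1))) = Add(Rational(4, 3), Mul(Rational(1, 3), Pow(a, -1))))
Pow(Add(8, Function('w')(1)), 2) = Pow(Add(8, Mul(Rational(1, 3), Pow(1, -1), Add(1, Mul(4, 1)))), 2) = Pow(Add(8, Mul(Rational(1, 3), 1, Add(1, 4))), 2) = Pow(Add(8, Mul(Rational(1, 3), 1, 5)), 2) = Pow(Add(8, Rational(5, 3)), 2) = Pow(Rational(29, 3), 2) = Rational(841, 9)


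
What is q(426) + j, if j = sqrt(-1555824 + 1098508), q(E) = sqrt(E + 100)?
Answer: sqrt(526) + 2*I*sqrt(114329) ≈ 22.935 + 676.25*I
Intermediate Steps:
q(E) = sqrt(100 + E)
j = 2*I*sqrt(114329) (j = sqrt(-457316) = 2*I*sqrt(114329) ≈ 676.25*I)
q(426) + j = sqrt(100 + 426) + 2*I*sqrt(114329) = sqrt(526) + 2*I*sqrt(114329)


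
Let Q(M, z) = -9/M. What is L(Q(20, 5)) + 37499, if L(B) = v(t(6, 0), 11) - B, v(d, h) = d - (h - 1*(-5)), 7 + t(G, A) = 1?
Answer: 749549/20 ≈ 37477.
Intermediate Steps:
t(G, A) = -6 (t(G, A) = -7 + 1 = -6)
v(d, h) = -5 + d - h (v(d, h) = d - (h + 5) = d - (5 + h) = d + (-5 - h) = -5 + d - h)
L(B) = -22 - B (L(B) = (-5 - 6 - 1*11) - B = (-5 - 6 - 11) - B = -22 - B)
L(Q(20, 5)) + 37499 = (-22 - (-9)/20) + 37499 = (-22 - 1*(-9/20)) + 37499 = (-22 + 9/20) + 37499 = -431/20 + 37499 = 749549/20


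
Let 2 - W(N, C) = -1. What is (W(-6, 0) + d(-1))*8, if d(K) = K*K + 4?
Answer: 64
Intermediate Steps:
W(N, C) = 3 (W(N, C) = 2 - 1*(-1) = 2 + 1 = 3)
d(K) = 4 + K**2 (d(K) = K**2 + 4 = 4 + K**2)
(W(-6, 0) + d(-1))*8 = (3 + (4 + (-1)**2))*8 = (3 + (4 + 1))*8 = (3 + 5)*8 = 8*8 = 64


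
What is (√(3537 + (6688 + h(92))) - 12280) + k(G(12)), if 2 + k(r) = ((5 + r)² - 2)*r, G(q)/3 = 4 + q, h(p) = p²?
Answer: 122454 + √18689 ≈ 1.2259e+5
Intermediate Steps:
G(q) = 12 + 3*q (G(q) = 3*(4 + q) = 12 + 3*q)
k(r) = -2 + r*(-2 + (5 + r)²) (k(r) = -2 + ((5 + r)² - 2)*r = -2 + (-2 + (5 + r)²)*r = -2 + r*(-2 + (5 + r)²))
(√(3537 + (6688 + h(92))) - 12280) + k(G(12)) = (√(3537 + (6688 + 92²)) - 12280) + (-2 - 2*(12 + 3*12) + (12 + 3*12)*(5 + (12 + 3*12))²) = (√(3537 + (6688 + 8464)) - 12280) + (-2 - 2*(12 + 36) + (12 + 36)*(5 + (12 + 36))²) = (√(3537 + 15152) - 12280) + (-2 - 2*48 + 48*(5 + 48)²) = (√18689 - 12280) + (-2 - 96 + 48*53²) = (-12280 + √18689) + (-2 - 96 + 48*2809) = (-12280 + √18689) + (-2 - 96 + 134832) = (-12280 + √18689) + 134734 = 122454 + √18689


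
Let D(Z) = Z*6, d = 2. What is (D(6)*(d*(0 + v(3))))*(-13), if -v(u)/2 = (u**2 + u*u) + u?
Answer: 39312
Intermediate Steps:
v(u) = -4*u**2 - 2*u (v(u) = -2*((u**2 + u*u) + u) = -2*((u**2 + u**2) + u) = -2*(2*u**2 + u) = -2*(u + 2*u**2) = -4*u**2 - 2*u)
D(Z) = 6*Z
(D(6)*(d*(0 + v(3))))*(-13) = ((6*6)*(2*(0 - 2*3*(1 + 2*3))))*(-13) = (36*(2*(0 - 2*3*(1 + 6))))*(-13) = (36*(2*(0 - 2*3*7)))*(-13) = (36*(2*(0 - 42)))*(-13) = (36*(2*(-42)))*(-13) = (36*(-84))*(-13) = -3024*(-13) = 39312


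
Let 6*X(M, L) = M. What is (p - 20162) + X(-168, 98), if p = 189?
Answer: -20001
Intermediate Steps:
X(M, L) = M/6
(p - 20162) + X(-168, 98) = (189 - 20162) + (1/6)*(-168) = -19973 - 28 = -20001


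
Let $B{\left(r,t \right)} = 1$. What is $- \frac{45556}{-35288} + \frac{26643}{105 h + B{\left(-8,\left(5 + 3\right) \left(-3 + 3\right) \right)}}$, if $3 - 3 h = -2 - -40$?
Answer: $- \frac{36850735}{1799688} \approx -20.476$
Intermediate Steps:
$h = - \frac{35}{3}$ ($h = 1 - \frac{-2 - -40}{3} = 1 - \frac{-2 + 40}{3} = 1 - \frac{38}{3} = - \frac{35}{3} \approx -11.667$)
$- \frac{45556}{-35288} + \frac{26643}{105 h + B{\left(-8,\left(5 + 3\right) \left(-3 + 3\right) \right)}} = - \frac{45556}{-35288} + \frac{26643}{105 \left(- \frac{35}{3}\right) + 1} = \left(-45556\right) \left(- \frac{1}{35288}\right) + \frac{26643}{-1225 + 1} = \frac{11389}{8822} + \frac{26643}{-1224} = \frac{11389}{8822} + 26643 \left(- \frac{1}{1224}\right) = \frac{11389}{8822} - \frac{8881}{408} = - \frac{36850735}{1799688}$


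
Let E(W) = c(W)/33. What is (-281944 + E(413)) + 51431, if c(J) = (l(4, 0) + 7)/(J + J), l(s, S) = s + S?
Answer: -571211213/2478 ≈ -2.3051e+5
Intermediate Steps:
l(s, S) = S + s
c(J) = 11/(2*J) (c(J) = ((0 + 4) + 7)/(J + J) = (4 + 7)/((2*J)) = 11*(1/(2*J)) = 11/(2*J))
E(W) = 1/(6*W) (E(W) = (11/(2*W))/33 = (11/(2*W))*(1/33) = 1/(6*W))
(-281944 + E(413)) + 51431 = (-281944 + (⅙)/413) + 51431 = (-281944 + (⅙)*(1/413)) + 51431 = (-281944 + 1/2478) + 51431 = -698657231/2478 + 51431 = -571211213/2478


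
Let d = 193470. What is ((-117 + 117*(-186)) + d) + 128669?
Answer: 300260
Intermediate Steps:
((-117 + 117*(-186)) + d) + 128669 = ((-117 + 117*(-186)) + 193470) + 128669 = ((-117 - 21762) + 193470) + 128669 = (-21879 + 193470) + 128669 = 171591 + 128669 = 300260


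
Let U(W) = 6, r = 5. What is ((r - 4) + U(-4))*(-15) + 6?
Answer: -99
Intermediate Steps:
((r - 4) + U(-4))*(-15) + 6 = ((5 - 4) + 6)*(-15) + 6 = (1 + 6)*(-15) + 6 = 7*(-15) + 6 = -105 + 6 = -99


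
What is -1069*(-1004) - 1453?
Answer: 1071823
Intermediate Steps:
-1069*(-1004) - 1453 = 1073276 - 1453 = 1071823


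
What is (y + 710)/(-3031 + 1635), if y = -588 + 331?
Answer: -453/1396 ≈ -0.32450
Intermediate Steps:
y = -257
(y + 710)/(-3031 + 1635) = (-257 + 710)/(-3031 + 1635) = 453/(-1396) = 453*(-1/1396) = -453/1396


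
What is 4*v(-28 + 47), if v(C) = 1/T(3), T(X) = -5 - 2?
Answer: -4/7 ≈ -0.57143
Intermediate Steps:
T(X) = -7
v(C) = -⅐ (v(C) = 1/(-7) = -⅐)
4*v(-28 + 47) = 4*(-⅐) = -4/7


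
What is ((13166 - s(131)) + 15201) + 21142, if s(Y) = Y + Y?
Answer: 49247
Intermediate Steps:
s(Y) = 2*Y
((13166 - s(131)) + 15201) + 21142 = ((13166 - 2*131) + 15201) + 21142 = ((13166 - 1*262) + 15201) + 21142 = ((13166 - 262) + 15201) + 21142 = (12904 + 15201) + 21142 = 28105 + 21142 = 49247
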